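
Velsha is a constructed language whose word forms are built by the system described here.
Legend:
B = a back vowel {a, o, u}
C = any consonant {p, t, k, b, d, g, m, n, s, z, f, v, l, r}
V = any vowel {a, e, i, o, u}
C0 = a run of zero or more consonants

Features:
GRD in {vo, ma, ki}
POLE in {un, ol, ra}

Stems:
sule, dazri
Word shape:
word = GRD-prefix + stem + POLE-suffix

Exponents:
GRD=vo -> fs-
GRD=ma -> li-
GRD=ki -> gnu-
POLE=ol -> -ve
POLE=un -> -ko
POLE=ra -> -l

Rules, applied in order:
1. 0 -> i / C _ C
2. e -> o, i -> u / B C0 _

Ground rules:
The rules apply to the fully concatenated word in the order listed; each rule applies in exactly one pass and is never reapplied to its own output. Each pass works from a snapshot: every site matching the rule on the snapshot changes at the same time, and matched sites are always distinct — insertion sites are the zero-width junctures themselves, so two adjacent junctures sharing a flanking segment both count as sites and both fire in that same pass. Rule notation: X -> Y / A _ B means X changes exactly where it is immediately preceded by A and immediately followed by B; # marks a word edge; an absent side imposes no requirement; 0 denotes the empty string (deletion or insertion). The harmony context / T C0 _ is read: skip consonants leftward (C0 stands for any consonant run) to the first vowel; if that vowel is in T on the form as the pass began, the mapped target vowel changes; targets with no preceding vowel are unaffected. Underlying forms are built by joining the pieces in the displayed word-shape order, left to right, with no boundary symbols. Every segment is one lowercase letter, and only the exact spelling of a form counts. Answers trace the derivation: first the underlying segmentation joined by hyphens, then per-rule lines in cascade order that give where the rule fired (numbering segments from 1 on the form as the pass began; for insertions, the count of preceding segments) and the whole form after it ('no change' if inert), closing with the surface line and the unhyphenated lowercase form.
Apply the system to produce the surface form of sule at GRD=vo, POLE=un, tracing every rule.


underlying: fs-sule-ko
1. 0 -> i / C _ C: inserts after position(s) 1, 2: fisisuleko
2. e -> o, i -> u / B C0 _: fires at position(s) 8: fisisuloko
surface: fisisuloko


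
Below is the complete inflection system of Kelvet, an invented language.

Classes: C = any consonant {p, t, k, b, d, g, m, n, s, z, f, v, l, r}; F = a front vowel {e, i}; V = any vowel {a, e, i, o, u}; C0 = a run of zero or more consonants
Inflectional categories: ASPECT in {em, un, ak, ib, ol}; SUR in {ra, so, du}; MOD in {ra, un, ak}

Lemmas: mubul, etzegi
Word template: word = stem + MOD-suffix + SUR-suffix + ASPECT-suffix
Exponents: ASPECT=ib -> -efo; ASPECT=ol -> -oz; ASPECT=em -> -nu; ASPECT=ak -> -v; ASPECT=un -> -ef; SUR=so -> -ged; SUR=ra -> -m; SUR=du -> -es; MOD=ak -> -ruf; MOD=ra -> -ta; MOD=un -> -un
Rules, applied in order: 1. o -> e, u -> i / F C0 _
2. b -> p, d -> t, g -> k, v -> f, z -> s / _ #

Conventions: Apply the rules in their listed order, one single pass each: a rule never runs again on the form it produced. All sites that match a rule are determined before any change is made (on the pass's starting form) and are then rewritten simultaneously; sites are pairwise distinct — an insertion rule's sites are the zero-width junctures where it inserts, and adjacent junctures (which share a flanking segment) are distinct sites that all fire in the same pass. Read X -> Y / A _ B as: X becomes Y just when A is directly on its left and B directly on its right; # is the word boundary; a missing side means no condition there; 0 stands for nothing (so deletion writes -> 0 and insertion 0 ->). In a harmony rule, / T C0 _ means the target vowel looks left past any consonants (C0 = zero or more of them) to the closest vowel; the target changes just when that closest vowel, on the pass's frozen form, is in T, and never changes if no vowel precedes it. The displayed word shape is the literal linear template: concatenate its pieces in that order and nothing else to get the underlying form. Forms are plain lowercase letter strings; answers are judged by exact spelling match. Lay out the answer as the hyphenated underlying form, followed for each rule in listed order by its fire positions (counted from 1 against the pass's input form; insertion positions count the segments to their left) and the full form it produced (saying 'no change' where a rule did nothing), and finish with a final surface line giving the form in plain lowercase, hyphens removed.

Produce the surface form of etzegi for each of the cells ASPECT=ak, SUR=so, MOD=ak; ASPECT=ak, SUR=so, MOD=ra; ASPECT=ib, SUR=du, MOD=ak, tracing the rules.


cell ASPECT=ak, SUR=so, MOD=ak:
underlying: etzegi-ruf-ged-v
1. o -> e, u -> i / F C0 _: fires at position(s) 8: etzegirifgedv
2. b -> p, d -> t, g -> k, v -> f, z -> s / _ #: fires at position(s) 13: etzegirifgedf
surface: etzegirifgedf

cell ASPECT=ak, SUR=so, MOD=ra:
underlying: etzegi-ta-ged-v
1. o -> e, u -> i / F C0 _: no change
2. b -> p, d -> t, g -> k, v -> f, z -> s / _ #: fires at position(s) 12: etzegitagedf
surface: etzegitagedf

cell ASPECT=ib, SUR=du, MOD=ak:
underlying: etzegi-ruf-es-efo
1. o -> e, u -> i / F C0 _: fires at position(s) 8, 14: etzegirifesefe
2. b -> p, d -> t, g -> k, v -> f, z -> s / _ #: no change
surface: etzegirifesefe


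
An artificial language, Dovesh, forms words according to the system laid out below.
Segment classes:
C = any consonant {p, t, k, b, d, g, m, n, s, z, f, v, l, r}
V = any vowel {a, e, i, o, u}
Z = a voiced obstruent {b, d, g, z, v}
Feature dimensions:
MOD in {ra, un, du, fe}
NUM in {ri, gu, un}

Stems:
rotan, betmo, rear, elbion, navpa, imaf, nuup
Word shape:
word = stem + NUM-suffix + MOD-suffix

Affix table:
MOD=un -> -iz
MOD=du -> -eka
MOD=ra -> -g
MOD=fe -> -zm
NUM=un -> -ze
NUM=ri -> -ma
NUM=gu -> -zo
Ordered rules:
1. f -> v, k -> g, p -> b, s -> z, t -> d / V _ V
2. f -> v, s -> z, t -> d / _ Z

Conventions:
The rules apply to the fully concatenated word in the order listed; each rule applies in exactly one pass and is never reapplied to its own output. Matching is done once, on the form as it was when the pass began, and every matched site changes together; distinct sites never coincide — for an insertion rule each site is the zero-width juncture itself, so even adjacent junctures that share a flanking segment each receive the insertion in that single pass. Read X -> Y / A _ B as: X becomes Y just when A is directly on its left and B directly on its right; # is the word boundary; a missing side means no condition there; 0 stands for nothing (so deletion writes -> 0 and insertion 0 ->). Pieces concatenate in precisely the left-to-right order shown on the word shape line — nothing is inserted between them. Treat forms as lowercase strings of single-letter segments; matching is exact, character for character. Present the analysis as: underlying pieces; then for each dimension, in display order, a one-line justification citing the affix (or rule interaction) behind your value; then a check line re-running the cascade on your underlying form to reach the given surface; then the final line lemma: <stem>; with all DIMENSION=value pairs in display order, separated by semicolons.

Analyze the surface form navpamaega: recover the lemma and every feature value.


underlying: navpa-ma-eka
MOD=du - signalled by the affix -eka
NUM=ri - signalled by the affix -ma
check: navpamaeka -> navpamaega -> navpamaega
lemma: navpa; MOD=du; NUM=ri


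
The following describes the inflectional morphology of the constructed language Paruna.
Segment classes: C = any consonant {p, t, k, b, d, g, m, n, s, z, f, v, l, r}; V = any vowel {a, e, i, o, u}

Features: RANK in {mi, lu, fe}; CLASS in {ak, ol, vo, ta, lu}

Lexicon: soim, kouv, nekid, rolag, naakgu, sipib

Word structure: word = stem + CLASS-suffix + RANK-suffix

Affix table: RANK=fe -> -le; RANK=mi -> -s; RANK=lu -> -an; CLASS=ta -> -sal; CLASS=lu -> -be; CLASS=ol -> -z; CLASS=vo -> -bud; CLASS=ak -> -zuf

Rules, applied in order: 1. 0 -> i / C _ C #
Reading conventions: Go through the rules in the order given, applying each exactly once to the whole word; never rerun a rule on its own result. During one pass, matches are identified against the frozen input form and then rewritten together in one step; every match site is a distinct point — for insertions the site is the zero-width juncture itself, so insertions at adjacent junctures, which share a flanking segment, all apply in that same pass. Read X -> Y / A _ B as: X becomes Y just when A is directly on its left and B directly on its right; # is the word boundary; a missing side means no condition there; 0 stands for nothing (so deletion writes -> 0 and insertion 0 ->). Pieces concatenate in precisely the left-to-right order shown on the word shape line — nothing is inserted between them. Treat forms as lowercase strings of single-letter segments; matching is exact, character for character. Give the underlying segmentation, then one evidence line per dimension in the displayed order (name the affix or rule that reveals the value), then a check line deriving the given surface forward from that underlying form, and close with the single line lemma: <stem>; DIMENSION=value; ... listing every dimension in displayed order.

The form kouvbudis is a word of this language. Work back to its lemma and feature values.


underlying: kouv-bud-s
RANK=mi - signalled by the affix -s
CLASS=vo - signalled by the affix -bud
check: kouvbuds -> kouvbudis
lemma: kouv; RANK=mi; CLASS=vo


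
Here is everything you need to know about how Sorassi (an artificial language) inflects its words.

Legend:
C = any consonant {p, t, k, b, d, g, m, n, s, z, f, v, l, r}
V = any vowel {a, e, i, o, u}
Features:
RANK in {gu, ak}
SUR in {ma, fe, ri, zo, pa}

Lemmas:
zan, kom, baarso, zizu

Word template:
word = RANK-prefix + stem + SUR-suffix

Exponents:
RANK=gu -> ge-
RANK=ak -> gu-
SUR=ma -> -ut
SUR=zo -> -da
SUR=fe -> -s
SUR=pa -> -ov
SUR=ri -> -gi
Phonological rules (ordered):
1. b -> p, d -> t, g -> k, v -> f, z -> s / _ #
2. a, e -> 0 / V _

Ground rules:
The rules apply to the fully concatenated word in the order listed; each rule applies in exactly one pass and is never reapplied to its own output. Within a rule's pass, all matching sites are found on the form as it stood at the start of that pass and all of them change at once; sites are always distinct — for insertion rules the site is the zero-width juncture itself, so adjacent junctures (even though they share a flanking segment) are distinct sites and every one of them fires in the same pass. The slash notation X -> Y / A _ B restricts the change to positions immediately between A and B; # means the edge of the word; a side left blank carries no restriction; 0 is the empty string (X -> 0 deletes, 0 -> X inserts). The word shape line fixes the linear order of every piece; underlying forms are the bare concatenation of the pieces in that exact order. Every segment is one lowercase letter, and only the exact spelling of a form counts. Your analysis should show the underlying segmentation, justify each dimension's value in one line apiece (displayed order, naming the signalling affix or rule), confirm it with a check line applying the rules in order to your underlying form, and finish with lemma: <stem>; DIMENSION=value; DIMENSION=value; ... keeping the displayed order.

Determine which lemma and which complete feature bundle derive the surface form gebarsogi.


underlying: ge-baarso-gi
RANK=gu - signalled by the affix ge-
SUR=ri - signalled by the affix -gi
check: gebaarsogi -> gebaarsogi -> gebarsogi
lemma: baarso; RANK=gu; SUR=ri


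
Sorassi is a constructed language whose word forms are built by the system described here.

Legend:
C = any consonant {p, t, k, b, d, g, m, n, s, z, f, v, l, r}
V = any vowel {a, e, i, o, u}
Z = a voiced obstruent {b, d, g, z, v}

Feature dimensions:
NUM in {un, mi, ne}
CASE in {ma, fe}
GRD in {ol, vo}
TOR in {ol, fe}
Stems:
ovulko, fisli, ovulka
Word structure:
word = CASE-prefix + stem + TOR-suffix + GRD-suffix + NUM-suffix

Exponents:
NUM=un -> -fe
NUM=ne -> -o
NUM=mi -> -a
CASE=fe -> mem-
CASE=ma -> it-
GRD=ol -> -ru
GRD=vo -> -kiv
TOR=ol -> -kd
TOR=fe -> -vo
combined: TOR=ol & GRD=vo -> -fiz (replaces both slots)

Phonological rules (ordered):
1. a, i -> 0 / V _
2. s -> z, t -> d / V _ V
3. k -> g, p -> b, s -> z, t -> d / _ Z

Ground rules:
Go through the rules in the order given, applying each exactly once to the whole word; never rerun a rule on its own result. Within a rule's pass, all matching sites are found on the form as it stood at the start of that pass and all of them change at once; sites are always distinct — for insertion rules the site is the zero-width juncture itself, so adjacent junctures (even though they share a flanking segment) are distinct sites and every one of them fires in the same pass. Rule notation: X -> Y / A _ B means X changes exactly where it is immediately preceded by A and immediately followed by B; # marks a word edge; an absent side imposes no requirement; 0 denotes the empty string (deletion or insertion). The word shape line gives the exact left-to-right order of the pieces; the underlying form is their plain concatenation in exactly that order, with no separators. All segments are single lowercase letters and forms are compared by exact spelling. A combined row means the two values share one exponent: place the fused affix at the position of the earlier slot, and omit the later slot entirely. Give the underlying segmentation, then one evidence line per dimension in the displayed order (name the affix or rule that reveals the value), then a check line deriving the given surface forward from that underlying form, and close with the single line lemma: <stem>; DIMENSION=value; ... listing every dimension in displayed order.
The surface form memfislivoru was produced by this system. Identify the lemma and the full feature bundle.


underlying: mem-fisli-vo-ru-a
NUM=mi - signalled by the affix -a
CASE=fe - signalled by the affix mem-
GRD=ol - signalled by the affix -ru
TOR=fe - signalled by the affix -vo
check: memfislivorua -> memfislivoru -> memfislivoru -> memfislivoru
lemma: fisli; NUM=mi; CASE=fe; GRD=ol; TOR=fe


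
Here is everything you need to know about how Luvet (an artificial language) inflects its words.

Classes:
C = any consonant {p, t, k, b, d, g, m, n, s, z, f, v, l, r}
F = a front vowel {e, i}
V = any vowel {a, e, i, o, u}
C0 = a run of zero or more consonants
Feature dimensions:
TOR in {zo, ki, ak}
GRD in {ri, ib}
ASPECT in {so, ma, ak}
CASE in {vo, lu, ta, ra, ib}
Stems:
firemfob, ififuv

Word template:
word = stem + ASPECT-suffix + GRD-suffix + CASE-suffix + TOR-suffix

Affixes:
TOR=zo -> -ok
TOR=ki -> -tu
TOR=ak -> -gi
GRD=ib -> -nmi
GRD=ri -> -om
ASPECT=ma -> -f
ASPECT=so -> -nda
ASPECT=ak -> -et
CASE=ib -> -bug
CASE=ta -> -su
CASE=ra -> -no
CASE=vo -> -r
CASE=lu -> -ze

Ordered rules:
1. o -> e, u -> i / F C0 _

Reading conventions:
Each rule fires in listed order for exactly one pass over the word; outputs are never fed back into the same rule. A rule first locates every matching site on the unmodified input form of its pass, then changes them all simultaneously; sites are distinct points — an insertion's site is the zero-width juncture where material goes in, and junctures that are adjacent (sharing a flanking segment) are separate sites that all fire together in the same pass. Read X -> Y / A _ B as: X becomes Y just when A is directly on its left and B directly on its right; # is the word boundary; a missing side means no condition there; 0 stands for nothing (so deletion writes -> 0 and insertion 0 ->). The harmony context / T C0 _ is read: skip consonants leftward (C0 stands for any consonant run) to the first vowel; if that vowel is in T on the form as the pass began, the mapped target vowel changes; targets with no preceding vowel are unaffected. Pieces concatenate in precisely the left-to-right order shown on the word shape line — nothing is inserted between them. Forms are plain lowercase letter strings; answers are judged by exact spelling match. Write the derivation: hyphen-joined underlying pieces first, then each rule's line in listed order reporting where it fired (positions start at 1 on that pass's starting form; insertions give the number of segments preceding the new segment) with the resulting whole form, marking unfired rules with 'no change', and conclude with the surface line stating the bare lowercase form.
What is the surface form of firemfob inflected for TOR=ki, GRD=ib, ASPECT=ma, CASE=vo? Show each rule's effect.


underlying: firemfob-f-nmi-r-tu
1. o -> e, u -> i / F C0 _: fires at position(s) 7, 15: firemfebfnmirti
surface: firemfebfnmirti


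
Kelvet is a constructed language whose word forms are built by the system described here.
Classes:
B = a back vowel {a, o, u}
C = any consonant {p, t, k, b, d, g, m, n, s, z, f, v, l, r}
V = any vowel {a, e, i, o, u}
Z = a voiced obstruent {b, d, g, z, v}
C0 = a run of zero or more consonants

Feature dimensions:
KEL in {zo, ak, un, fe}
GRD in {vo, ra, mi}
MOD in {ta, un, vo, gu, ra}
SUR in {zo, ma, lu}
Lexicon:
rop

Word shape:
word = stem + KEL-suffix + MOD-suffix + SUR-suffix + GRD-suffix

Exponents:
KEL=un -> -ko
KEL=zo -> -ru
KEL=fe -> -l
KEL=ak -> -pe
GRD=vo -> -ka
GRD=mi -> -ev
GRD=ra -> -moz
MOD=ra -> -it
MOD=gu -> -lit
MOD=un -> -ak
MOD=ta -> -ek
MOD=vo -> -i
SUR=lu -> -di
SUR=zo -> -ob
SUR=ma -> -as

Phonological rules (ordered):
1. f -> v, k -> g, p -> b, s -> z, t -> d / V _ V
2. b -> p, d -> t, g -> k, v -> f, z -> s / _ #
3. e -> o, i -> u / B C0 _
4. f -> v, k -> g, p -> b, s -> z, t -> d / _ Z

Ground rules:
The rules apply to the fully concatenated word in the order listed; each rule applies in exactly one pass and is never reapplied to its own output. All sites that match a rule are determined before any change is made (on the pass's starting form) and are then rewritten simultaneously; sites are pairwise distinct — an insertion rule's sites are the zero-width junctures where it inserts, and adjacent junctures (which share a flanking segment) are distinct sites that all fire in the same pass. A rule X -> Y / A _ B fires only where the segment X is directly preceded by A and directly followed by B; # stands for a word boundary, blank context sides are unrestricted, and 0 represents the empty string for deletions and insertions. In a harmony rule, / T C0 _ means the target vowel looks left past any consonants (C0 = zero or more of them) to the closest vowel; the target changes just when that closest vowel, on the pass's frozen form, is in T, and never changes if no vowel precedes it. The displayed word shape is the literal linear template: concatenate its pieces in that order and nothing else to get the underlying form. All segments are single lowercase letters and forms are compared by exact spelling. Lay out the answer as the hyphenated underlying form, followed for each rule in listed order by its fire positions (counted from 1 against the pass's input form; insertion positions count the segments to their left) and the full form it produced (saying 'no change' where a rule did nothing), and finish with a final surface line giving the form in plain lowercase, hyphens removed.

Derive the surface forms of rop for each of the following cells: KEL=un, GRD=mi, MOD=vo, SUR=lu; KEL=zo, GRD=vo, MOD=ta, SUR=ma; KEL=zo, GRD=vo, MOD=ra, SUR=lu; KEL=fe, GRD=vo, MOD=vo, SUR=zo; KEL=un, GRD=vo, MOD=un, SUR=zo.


cell KEL=un, GRD=mi, MOD=vo, SUR=lu:
underlying: rop-ko-i-di-ev
1. f -> v, k -> g, p -> b, s -> z, t -> d / V _ V: no change
2. b -> p, d -> t, g -> k, v -> f, z -> s / _ #: fires at position(s) 10: ropkoidief
3. e -> o, i -> u / B C0 _: fires at position(s) 6: ropkoudief
4. f -> v, k -> g, p -> b, s -> z, t -> d / _ Z: no change
surface: ropkoudief

cell KEL=zo, GRD=vo, MOD=ta, SUR=ma:
underlying: rop-ru-ek-as-ka
1. f -> v, k -> g, p -> b, s -> z, t -> d / V _ V: fires at position(s) 7: ropruegaska
2. b -> p, d -> t, g -> k, v -> f, z -> s / _ #: no change
3. e -> o, i -> u / B C0 _: fires at position(s) 6: ropruogaska
4. f -> v, k -> g, p -> b, s -> z, t -> d / _ Z: no change
surface: ropruogaska

cell KEL=zo, GRD=vo, MOD=ra, SUR=lu:
underlying: rop-ru-it-di-ka
1. f -> v, k -> g, p -> b, s -> z, t -> d / V _ V: fires at position(s) 10: ropruitdiga
2. b -> p, d -> t, g -> k, v -> f, z -> s / _ #: no change
3. e -> o, i -> u / B C0 _: fires at position(s) 6: ropruutdiga
4. f -> v, k -> g, p -> b, s -> z, t -> d / _ Z: fires at position(s) 7: ropruuddiga
surface: ropruuddiga

cell KEL=fe, GRD=vo, MOD=vo, SUR=zo:
underlying: rop-l-i-ob-ka
1. f -> v, k -> g, p -> b, s -> z, t -> d / V _ V: no change
2. b -> p, d -> t, g -> k, v -> f, z -> s / _ #: no change
3. e -> o, i -> u / B C0 _: fires at position(s) 5: ropluobka
4. f -> v, k -> g, p -> b, s -> z, t -> d / _ Z: no change
surface: ropluobka

cell KEL=un, GRD=vo, MOD=un, SUR=zo:
underlying: rop-ko-ak-ob-ka
1. f -> v, k -> g, p -> b, s -> z, t -> d / V _ V: fires at position(s) 7: ropkoagobka
2. b -> p, d -> t, g -> k, v -> f, z -> s / _ #: no change
3. e -> o, i -> u / B C0 _: no change
4. f -> v, k -> g, p -> b, s -> z, t -> d / _ Z: no change
surface: ropkoagobka


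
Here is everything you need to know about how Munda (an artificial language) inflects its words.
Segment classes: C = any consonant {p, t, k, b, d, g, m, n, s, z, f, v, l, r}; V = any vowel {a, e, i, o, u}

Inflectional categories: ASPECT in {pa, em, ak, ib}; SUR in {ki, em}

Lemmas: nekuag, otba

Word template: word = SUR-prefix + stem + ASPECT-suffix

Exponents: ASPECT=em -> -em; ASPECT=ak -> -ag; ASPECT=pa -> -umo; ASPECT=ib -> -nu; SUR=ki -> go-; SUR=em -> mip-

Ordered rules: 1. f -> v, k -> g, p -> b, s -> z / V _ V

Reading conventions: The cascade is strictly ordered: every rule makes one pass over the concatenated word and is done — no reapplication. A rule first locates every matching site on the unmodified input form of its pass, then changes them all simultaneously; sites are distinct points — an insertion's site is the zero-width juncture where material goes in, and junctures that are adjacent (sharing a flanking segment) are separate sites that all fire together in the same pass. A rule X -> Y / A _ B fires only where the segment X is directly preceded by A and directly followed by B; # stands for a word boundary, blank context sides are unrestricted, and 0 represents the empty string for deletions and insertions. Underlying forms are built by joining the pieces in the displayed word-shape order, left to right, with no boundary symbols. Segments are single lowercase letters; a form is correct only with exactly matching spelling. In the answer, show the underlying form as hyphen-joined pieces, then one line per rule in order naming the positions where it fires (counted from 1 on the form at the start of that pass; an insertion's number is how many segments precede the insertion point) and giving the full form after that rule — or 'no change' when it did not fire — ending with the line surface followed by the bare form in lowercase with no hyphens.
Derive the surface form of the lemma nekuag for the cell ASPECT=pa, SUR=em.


underlying: mip-nekuag-umo
1. f -> v, k -> g, p -> b, s -> z / V _ V: fires at position(s) 6: mipneguagumo
surface: mipneguagumo


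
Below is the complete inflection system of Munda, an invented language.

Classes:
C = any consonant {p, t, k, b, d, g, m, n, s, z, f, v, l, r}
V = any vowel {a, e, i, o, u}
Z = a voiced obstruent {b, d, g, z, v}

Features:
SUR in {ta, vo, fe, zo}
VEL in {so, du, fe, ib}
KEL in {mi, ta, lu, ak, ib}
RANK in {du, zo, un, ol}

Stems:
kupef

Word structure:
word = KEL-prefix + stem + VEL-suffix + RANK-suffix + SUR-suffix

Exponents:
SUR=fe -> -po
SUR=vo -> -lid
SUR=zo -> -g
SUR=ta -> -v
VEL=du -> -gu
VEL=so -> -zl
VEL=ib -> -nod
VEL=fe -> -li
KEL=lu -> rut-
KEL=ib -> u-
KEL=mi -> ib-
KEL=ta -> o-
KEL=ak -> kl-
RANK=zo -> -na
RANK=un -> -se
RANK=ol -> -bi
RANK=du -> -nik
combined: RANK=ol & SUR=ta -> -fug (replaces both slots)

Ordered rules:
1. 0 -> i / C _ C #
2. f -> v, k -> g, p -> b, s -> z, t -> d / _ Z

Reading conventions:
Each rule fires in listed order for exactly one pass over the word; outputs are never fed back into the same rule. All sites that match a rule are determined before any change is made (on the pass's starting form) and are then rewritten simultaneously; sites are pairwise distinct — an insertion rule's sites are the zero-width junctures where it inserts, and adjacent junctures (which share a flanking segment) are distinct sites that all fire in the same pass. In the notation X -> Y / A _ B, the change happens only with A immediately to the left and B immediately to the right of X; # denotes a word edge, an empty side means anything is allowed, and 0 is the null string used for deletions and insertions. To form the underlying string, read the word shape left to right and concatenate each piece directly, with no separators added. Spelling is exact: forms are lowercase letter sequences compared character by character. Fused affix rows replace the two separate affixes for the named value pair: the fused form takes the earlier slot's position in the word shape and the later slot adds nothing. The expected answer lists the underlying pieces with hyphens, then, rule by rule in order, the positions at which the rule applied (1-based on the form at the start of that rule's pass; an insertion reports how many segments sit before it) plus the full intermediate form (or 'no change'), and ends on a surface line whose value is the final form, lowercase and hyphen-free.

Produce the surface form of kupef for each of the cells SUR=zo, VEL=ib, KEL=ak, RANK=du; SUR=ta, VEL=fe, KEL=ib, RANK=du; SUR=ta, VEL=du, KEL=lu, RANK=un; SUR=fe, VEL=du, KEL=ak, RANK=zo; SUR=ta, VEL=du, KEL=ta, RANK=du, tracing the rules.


cell SUR=zo, VEL=ib, KEL=ak, RANK=du:
underlying: kl-kupef-nod-nik-g
1. 0 -> i / C _ C #: inserts after position(s) 13: klkupefnodnikig
2. f -> v, k -> g, p -> b, s -> z, t -> d / _ Z: no change
surface: klkupefnodnikig

cell SUR=ta, VEL=fe, KEL=ib, RANK=du:
underlying: u-kupef-li-nik-v
1. 0 -> i / C _ C #: inserts after position(s) 11: ukupeflinikiv
2. f -> v, k -> g, p -> b, s -> z, t -> d / _ Z: no change
surface: ukupeflinikiv

cell SUR=ta, VEL=du, KEL=lu, RANK=un:
underlying: rut-kupef-gu-se-v
1. 0 -> i / C _ C #: no change
2. f -> v, k -> g, p -> b, s -> z, t -> d / _ Z: fires at position(s) 8: rutkupevgusev
surface: rutkupevgusev

cell SUR=fe, VEL=du, KEL=ak, RANK=zo:
underlying: kl-kupef-gu-na-po
1. 0 -> i / C _ C #: no change
2. f -> v, k -> g, p -> b, s -> z, t -> d / _ Z: fires at position(s) 7: klkupevgunapo
surface: klkupevgunapo

cell SUR=ta, VEL=du, KEL=ta, RANK=du:
underlying: o-kupef-gu-nik-v
1. 0 -> i / C _ C #: inserts after position(s) 11: okupefgunikiv
2. f -> v, k -> g, p -> b, s -> z, t -> d / _ Z: fires at position(s) 6: okupevgunikiv
surface: okupevgunikiv


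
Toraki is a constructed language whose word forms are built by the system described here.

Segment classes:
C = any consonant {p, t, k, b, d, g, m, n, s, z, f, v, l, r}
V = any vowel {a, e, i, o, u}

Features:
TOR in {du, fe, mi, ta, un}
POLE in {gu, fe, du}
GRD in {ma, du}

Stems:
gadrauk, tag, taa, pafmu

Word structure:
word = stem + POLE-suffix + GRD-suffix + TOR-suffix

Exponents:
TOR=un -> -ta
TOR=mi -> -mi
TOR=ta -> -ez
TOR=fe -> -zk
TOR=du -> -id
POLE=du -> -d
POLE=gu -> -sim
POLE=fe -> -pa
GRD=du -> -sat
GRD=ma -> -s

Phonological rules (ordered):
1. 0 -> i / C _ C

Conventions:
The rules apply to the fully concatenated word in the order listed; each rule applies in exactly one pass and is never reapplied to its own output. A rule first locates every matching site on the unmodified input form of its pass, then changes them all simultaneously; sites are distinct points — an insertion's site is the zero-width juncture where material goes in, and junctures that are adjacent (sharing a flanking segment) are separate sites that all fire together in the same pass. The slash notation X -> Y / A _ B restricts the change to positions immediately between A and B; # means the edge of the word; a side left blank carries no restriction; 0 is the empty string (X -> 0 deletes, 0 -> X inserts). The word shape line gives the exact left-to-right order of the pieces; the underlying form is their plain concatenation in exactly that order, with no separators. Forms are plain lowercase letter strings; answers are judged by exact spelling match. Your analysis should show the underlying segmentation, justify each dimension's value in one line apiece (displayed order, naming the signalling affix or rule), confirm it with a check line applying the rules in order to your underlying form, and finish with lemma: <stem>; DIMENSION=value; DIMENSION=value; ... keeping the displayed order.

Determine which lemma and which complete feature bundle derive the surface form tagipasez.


underlying: tag-pa-s-ez
TOR=ta - signalled by the affix -ez
POLE=fe - signalled by the affix -pa
GRD=ma - signalled by the affix -s
check: tagpasez -> tagipasez
lemma: tag; TOR=ta; POLE=fe; GRD=ma


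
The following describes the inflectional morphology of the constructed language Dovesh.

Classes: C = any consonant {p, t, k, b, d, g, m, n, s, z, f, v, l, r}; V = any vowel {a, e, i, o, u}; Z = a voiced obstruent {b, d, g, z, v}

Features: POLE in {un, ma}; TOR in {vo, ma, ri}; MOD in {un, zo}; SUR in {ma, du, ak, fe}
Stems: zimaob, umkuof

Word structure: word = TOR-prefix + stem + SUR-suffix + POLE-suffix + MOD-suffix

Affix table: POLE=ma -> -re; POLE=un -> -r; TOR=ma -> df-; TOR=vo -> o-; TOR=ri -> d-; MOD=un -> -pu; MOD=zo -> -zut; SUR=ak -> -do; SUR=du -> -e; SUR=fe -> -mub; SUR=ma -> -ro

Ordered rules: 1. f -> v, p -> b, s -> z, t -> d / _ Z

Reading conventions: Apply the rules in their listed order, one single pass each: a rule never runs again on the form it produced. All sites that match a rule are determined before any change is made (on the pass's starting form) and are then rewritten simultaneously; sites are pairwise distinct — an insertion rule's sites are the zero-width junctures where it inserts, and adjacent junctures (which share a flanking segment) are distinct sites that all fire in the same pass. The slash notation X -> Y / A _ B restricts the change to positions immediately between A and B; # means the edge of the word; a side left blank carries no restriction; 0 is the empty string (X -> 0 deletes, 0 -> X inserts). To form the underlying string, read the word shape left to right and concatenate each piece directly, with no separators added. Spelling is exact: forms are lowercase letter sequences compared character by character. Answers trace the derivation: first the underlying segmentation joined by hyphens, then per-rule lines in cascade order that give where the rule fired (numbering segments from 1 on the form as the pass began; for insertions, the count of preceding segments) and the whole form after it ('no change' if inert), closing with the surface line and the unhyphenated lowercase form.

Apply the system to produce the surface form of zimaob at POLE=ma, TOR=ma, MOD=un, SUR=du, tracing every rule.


underlying: df-zimaob-e-re-pu
1. f -> v, p -> b, s -> z, t -> d / _ Z: fires at position(s) 2: dvzimaoberepu
surface: dvzimaoberepu


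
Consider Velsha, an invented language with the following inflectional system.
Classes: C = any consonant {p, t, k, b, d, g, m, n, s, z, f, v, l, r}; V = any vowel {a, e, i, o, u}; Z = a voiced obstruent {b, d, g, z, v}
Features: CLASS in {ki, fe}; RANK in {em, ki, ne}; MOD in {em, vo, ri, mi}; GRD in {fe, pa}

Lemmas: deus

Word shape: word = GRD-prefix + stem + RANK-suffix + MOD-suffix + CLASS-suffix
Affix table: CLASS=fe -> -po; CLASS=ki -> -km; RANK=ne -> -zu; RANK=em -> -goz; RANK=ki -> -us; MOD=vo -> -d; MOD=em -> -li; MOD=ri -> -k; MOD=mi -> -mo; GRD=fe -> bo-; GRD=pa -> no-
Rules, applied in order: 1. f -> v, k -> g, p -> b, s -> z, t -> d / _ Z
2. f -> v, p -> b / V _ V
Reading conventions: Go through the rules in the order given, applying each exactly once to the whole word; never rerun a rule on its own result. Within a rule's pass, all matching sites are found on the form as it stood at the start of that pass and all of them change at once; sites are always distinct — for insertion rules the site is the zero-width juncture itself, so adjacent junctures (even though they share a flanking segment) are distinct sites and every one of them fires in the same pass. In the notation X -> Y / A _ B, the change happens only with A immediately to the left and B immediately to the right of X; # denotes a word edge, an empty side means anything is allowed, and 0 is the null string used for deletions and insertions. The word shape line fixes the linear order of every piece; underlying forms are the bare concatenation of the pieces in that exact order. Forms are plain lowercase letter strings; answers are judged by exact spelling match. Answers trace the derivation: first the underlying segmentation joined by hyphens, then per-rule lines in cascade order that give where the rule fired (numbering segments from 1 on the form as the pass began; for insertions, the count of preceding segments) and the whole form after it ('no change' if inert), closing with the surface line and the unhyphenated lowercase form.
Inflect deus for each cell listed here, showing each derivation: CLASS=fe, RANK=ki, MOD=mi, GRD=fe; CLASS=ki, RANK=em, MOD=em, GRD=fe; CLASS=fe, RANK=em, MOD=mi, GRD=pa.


cell CLASS=fe, RANK=ki, MOD=mi, GRD=fe:
underlying: bo-deus-us-mo-po
1. f -> v, k -> g, p -> b, s -> z, t -> d / _ Z: no change
2. f -> v, p -> b / V _ V: fires at position(s) 11: bodeususmobo
surface: bodeususmobo

cell CLASS=ki, RANK=em, MOD=em, GRD=fe:
underlying: bo-deus-goz-li-km
1. f -> v, k -> g, p -> b, s -> z, t -> d / _ Z: fires at position(s) 6: bodeuzgozlikm
2. f -> v, p -> b / V _ V: no change
surface: bodeuzgozlikm

cell CLASS=fe, RANK=em, MOD=mi, GRD=pa:
underlying: no-deus-goz-mo-po
1. f -> v, k -> g, p -> b, s -> z, t -> d / _ Z: fires at position(s) 6: nodeuzgozmopo
2. f -> v, p -> b / V _ V: fires at position(s) 12: nodeuzgozmobo
surface: nodeuzgozmobo


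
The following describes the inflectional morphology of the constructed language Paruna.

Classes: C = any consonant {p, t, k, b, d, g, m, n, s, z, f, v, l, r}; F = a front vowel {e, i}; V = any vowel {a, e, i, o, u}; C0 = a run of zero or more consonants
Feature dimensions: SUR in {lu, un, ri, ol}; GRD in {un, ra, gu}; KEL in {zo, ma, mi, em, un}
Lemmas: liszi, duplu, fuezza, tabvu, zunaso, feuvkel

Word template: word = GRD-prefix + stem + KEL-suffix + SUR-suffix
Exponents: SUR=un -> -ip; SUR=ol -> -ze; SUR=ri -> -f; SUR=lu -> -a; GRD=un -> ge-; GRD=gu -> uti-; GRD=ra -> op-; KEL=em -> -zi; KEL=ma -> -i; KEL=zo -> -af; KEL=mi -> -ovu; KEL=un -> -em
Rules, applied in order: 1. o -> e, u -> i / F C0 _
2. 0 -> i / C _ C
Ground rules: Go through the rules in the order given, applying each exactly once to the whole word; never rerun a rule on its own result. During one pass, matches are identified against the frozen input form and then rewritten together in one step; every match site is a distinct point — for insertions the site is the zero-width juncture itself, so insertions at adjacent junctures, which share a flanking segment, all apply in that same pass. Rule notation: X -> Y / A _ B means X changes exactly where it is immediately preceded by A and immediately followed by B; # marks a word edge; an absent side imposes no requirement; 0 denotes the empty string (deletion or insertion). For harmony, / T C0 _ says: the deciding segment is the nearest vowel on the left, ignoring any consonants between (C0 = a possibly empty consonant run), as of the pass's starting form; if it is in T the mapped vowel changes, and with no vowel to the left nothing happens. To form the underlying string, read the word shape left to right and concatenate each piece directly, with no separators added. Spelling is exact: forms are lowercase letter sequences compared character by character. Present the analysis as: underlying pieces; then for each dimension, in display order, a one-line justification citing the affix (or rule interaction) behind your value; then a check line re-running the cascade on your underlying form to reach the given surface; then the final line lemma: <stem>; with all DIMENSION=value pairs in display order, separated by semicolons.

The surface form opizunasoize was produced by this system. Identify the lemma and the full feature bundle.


underlying: op-zunaso-i-ze
SUR=ol - signalled by the affix -ze
GRD=ra - signalled by the affix op-
KEL=ma - signalled by the affix -i
check: opzunasoize -> opzunasoize -> opizunasoize
lemma: zunaso; SUR=ol; GRD=ra; KEL=ma


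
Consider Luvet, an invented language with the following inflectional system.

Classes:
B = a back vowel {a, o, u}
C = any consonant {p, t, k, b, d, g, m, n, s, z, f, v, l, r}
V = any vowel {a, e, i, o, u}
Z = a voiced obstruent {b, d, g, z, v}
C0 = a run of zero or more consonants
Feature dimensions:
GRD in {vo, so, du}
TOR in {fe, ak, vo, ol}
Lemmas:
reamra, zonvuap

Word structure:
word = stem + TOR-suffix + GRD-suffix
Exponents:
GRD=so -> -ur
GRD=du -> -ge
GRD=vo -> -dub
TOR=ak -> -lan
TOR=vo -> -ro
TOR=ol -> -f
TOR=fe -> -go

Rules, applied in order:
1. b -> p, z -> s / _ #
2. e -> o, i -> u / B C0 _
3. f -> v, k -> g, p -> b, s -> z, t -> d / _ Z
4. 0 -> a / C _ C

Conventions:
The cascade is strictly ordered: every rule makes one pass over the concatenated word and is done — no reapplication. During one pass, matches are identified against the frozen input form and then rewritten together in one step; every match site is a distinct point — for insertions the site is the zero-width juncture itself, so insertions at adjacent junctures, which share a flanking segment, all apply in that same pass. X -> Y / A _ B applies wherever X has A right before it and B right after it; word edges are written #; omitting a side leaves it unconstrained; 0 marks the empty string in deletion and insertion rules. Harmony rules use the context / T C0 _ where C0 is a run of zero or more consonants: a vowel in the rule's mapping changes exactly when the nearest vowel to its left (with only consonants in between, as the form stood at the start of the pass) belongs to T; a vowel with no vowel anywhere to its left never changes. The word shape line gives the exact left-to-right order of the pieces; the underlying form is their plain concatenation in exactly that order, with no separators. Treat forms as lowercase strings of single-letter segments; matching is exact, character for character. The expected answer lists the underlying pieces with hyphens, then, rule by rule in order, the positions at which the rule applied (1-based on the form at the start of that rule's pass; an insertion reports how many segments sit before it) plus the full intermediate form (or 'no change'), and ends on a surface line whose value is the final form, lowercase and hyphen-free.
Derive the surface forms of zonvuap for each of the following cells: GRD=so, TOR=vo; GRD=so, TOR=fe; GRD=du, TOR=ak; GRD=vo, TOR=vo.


cell GRD=so, TOR=vo:
underlying: zonvuap-ro-ur
1. b -> p, z -> s / _ #: no change
2. e -> o, i -> u / B C0 _: no change
3. f -> v, k -> g, p -> b, s -> z, t -> d / _ Z: no change
4. 0 -> a / C _ C: inserts after position(s) 3, 7: zonavuaparour
surface: zonavuaparour

cell GRD=so, TOR=fe:
underlying: zonvuap-go-ur
1. b -> p, z -> s / _ #: no change
2. e -> o, i -> u / B C0 _: no change
3. f -> v, k -> g, p -> b, s -> z, t -> d / _ Z: fires at position(s) 7: zonvuabgour
4. 0 -> a / C _ C: inserts after position(s) 3, 7: zonavuabagour
surface: zonavuabagour

cell GRD=du, TOR=ak:
underlying: zonvuap-lan-ge
1. b -> p, z -> s / _ #: no change
2. e -> o, i -> u / B C0 _: fires at position(s) 12: zonvuaplango
3. f -> v, k -> g, p -> b, s -> z, t -> d / _ Z: no change
4. 0 -> a / C _ C: inserts after position(s) 3, 7, 10: zonavuapalanago
surface: zonavuapalanago

cell GRD=vo, TOR=vo:
underlying: zonvuap-ro-dub
1. b -> p, z -> s / _ #: fires at position(s) 12: zonvuaprodup
2. e -> o, i -> u / B C0 _: no change
3. f -> v, k -> g, p -> b, s -> z, t -> d / _ Z: no change
4. 0 -> a / C _ C: inserts after position(s) 3, 7: zonavuaparodup
surface: zonavuaparodup
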